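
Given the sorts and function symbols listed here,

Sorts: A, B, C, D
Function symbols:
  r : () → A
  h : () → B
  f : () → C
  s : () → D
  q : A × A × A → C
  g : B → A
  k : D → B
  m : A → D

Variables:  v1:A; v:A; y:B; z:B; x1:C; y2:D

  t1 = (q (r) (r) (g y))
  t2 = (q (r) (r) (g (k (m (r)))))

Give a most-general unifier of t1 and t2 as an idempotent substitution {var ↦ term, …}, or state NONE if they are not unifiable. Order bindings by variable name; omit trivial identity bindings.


{y ↦ (k (m (r)))}


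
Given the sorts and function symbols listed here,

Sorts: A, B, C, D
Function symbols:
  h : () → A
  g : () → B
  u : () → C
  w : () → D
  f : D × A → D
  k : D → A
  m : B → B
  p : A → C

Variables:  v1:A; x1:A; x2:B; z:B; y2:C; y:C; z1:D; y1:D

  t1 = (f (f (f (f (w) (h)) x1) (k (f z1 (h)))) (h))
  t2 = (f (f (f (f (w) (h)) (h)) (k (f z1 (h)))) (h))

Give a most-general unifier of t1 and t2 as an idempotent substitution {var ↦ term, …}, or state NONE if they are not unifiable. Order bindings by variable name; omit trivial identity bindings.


{x1 ↦ (h)}


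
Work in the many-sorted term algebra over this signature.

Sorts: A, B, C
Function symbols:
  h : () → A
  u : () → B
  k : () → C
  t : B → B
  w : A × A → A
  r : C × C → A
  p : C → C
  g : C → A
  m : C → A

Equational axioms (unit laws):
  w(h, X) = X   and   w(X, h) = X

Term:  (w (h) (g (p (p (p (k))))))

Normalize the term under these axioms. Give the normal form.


normal form = (g (p (p (p (k)))))

1. (w (h) (g (p (p (p (k))))))  →  (g (p (p (p (k)))))


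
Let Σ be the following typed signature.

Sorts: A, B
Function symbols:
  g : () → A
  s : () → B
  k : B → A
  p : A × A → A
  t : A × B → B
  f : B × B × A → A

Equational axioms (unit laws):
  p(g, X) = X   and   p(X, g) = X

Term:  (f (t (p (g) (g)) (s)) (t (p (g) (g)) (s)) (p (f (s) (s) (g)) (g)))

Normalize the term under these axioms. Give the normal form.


1. (f (t (p (g) (g)) (s)) (t (p (g) (g)) (s)) (p (f (s) (s) (g)) (g)))  →  (f (t (g) (s)) (t (p (g) (g)) (s)) (p (f (s) (s) (g)) (g)))
2. (f (t (g) (s)) (t (p (g) (g)) (s)) (p (f (s) (s) (g)) (g)))  →  (f (t (g) (s)) (t (g) (s)) (p (f (s) (s) (g)) (g)))
3. (f (t (g) (s)) (t (g) (s)) (p (f (s) (s) (g)) (g)))  →  (f (t (g) (s)) (t (g) (s)) (f (s) (s) (g)))

normal form = (f (t (g) (s)) (t (g) (s)) (f (s) (s) (g)))


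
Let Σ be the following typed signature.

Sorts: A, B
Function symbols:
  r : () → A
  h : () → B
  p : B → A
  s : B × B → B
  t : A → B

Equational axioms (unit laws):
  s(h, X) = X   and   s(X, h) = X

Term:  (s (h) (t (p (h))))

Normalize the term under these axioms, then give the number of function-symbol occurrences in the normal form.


1. (s (h) (t (p (h))))  →  (t (p (h)))
normal form: (t (p (h)))

size = 3


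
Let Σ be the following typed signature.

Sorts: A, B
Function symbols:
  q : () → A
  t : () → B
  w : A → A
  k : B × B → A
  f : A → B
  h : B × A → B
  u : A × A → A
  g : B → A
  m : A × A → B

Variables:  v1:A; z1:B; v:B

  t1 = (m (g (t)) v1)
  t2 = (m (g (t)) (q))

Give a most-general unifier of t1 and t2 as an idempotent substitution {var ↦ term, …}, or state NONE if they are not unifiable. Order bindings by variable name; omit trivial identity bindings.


{v1 ↦ (q)}


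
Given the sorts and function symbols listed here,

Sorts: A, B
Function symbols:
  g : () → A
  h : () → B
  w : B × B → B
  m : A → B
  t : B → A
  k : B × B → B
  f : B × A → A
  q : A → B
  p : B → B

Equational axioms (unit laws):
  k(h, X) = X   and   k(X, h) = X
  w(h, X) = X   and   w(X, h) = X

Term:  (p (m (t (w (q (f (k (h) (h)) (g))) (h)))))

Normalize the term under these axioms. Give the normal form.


1. (p (m (t (w (q (f (k (h) (h)) (g))) (h)))))  →  (p (m (t (q (f (k (h) (h)) (g))))))
2. (p (m (t (q (f (k (h) (h)) (g))))))  →  (p (m (t (q (f (h) (g))))))

normal form = (p (m (t (q (f (h) (g))))))


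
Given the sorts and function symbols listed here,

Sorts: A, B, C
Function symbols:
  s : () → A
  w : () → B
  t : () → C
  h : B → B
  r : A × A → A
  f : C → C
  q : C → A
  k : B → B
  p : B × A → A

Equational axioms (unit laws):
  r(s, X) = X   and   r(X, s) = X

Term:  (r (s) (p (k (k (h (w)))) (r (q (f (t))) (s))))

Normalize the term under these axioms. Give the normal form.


normal form = (p (k (k (h (w)))) (q (f (t))))

1. (r (s) (p (k (k (h (w)))) (r (q (f (t))) (s))))  →  (p (k (k (h (w)))) (r (q (f (t))) (s)))
2. (p (k (k (h (w)))) (r (q (f (t))) (s)))  →  (p (k (k (h (w)))) (q (f (t))))


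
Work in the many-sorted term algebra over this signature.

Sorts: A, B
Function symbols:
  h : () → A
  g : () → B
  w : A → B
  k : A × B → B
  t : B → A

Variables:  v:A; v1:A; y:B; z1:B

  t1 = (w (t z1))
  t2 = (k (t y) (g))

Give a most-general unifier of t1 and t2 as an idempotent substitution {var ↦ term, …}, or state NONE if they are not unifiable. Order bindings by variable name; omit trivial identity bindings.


head clash or occurs-check failure — not unifiable

NONE (not unifiable)


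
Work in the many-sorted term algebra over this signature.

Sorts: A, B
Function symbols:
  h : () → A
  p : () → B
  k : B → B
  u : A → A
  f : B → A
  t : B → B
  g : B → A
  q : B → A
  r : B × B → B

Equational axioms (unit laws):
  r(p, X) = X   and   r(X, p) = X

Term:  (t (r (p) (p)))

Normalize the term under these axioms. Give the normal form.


1. (t (r (p) (p)))  →  (t (p))

normal form = (t (p))


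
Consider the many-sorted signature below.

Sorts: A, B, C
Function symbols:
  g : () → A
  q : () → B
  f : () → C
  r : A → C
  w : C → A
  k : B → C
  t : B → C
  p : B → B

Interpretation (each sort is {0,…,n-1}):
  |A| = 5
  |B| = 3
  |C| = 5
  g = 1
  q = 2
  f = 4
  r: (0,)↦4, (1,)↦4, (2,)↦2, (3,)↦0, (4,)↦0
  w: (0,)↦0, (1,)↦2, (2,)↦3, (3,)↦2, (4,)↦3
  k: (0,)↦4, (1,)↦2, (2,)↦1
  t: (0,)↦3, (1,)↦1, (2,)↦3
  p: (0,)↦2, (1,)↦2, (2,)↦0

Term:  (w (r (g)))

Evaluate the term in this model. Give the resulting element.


  g = 1
  (r (g)) = r(1,) = 4
  (w (r (g))) = w(4,) = 3

value = 3


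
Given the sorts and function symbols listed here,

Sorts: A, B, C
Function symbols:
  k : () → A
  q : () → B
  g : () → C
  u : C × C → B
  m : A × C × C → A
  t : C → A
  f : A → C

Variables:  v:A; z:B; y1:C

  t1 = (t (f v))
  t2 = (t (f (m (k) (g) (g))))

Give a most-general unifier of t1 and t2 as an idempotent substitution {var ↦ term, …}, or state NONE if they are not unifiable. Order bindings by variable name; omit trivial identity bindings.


{v ↦ (m (k) (g) (g))}


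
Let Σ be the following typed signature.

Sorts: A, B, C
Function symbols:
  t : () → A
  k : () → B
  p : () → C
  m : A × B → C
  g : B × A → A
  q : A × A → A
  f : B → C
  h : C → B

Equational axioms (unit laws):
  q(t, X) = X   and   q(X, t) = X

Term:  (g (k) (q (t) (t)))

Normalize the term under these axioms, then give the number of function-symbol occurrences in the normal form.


size = 3

1. (g (k) (q (t) (t)))  →  (g (k) (t))
normal form: (g (k) (t))


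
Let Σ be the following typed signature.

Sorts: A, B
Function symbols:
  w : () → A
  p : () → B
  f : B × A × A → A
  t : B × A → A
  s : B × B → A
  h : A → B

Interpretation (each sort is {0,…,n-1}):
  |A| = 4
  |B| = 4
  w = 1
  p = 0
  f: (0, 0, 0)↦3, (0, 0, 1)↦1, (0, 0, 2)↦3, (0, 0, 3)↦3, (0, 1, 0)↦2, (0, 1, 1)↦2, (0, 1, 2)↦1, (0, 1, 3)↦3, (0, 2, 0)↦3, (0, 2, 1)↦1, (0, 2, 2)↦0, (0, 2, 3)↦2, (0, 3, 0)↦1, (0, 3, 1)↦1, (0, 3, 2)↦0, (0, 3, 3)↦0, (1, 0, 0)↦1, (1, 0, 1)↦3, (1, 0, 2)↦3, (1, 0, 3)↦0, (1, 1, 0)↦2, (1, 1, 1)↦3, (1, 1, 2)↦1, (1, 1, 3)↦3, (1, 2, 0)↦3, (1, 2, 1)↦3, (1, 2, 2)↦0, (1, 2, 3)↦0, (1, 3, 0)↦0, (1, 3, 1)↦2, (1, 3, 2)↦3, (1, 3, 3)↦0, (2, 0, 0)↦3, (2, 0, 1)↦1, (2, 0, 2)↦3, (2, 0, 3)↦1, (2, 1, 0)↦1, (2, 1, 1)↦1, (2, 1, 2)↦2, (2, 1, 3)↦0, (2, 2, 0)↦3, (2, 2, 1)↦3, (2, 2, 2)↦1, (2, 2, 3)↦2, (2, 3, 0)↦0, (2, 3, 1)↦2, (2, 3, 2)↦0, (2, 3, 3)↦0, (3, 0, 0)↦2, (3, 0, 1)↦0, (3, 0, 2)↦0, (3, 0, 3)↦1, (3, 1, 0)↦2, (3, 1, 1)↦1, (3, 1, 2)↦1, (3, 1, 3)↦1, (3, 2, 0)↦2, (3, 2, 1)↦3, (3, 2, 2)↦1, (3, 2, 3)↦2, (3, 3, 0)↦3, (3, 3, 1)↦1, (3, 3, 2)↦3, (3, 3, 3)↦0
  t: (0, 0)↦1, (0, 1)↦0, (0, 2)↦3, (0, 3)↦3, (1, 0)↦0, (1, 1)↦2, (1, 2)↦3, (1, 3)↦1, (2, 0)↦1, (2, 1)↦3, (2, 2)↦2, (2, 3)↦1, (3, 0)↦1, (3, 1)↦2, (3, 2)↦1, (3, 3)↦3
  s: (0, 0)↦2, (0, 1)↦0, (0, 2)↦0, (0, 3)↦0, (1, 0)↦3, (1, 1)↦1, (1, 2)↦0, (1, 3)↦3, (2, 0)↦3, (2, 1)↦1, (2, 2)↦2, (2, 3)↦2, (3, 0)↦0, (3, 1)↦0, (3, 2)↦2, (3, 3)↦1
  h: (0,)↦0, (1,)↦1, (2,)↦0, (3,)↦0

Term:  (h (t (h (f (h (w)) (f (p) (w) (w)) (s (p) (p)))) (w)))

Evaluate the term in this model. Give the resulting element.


value = 0

  w = 1
  (h (w)) = h(1,) = 1
  p = 0
  w = 1
  w = 1
  (f (p) (w) (w)) = f(0, 1, 1) = 2
  p = 0
  p = 0
  (s (p) (p)) = s(0, 0) = 2
  (f (h (w)) (f (p) (w) (w)) (s (p) (p))) = f(1, 2, 2) = 0
  (h (f (h (w)) (f (p) (w) (w)) (s (p) (p)))) = h(0,) = 0
  w = 1
  (t (h (f (h (w)) (f (p) (w) (w)) (s (p) (p)))) (w)) = t(0, 1) = 0
  (h (t (h (f (h (w)) (f (p) (w) (w)) (s (p) (p)))) (w))) = h(0,) = 0


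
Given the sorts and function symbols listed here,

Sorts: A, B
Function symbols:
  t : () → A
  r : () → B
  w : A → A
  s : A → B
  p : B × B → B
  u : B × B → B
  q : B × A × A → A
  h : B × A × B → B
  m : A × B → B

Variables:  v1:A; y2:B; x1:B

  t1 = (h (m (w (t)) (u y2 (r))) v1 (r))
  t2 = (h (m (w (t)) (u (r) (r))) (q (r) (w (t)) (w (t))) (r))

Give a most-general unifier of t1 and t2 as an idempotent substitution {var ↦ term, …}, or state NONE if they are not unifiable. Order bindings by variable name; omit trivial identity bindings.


{v1 ↦ (q (r) (w (t)) (w (t))), y2 ↦ (r)}


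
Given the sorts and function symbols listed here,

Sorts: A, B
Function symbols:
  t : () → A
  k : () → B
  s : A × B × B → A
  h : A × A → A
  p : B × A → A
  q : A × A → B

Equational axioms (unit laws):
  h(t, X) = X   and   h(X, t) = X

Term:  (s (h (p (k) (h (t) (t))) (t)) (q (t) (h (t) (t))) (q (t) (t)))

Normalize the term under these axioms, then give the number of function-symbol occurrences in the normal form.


1. (s (h (p (k) (h (t) (t))) (t)) (q (t) (h (t) (t))) (q (t) (t)))  →  (s (p (k) (h (t) (t))) (q (t) (h (t) (t))) (q (t) (t)))
2. (s (p (k) (h (t) (t))) (q (t) (h (t) (t))) (q (t) (t)))  →  (s (p (k) (t)) (q (t) (h (t) (t))) (q (t) (t)))
3. (s (p (k) (t)) (q (t) (h (t) (t))) (q (t) (t)))  →  (s (p (k) (t)) (q (t) (t)) (q (t) (t)))
normal form: (s (p (k) (t)) (q (t) (t)) (q (t) (t)))

size = 10


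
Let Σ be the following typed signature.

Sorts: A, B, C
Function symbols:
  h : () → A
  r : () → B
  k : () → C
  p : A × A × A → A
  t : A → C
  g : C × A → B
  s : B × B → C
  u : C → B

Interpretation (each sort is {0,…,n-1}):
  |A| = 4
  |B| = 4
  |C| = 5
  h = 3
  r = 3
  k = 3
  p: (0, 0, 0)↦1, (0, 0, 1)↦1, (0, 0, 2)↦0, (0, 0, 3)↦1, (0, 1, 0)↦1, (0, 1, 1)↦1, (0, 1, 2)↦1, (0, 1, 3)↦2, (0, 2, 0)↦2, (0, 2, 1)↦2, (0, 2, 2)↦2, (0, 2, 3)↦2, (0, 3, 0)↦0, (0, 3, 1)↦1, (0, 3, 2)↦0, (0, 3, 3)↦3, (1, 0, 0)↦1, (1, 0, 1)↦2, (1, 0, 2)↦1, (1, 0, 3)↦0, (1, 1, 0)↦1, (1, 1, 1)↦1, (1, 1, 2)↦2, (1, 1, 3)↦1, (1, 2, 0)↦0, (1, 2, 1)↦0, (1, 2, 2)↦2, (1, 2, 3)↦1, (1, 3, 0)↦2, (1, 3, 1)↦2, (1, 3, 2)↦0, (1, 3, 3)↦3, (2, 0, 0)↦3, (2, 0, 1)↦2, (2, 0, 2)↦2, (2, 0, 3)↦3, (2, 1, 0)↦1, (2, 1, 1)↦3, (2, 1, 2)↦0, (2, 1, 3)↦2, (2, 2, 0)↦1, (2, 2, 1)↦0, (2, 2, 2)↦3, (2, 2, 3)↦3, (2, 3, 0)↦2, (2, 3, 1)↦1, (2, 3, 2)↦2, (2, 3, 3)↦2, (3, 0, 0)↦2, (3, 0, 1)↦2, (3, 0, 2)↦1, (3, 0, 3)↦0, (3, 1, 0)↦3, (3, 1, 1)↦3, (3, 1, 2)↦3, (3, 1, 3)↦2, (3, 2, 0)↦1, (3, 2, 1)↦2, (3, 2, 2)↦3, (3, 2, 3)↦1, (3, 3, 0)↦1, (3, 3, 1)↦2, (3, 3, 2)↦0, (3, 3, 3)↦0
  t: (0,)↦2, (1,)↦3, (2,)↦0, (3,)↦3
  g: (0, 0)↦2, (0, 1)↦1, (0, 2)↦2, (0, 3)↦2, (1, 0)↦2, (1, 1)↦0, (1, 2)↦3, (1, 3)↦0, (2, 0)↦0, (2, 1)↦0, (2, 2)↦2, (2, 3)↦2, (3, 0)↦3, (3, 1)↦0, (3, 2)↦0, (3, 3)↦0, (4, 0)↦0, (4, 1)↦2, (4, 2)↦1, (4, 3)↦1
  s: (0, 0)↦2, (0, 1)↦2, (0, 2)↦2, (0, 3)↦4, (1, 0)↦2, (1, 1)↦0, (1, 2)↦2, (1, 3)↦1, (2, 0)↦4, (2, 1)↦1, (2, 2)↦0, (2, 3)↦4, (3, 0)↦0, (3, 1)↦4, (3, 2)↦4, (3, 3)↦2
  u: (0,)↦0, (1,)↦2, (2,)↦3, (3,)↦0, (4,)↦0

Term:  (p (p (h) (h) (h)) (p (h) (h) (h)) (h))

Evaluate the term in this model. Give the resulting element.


  h = 3
  h = 3
  h = 3
  (p (h) (h) (h)) = p(3, 3, 3) = 0
  h = 3
  h = 3
  h = 3
  (p (h) (h) (h)) = p(3, 3, 3) = 0
  h = 3
  (p (p (h) (h) (h)) (p (h) (h) (h)) (h)) = p(0, 0, 3) = 1

value = 1


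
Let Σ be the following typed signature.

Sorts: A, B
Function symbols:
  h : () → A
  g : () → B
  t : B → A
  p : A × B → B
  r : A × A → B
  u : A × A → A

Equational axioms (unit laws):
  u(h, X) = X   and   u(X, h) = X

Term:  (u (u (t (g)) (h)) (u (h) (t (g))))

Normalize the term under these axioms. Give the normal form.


normal form = (u (t (g)) (t (g)))

1. (u (u (t (g)) (h)) (u (h) (t (g))))  →  (u (t (g)) (u (h) (t (g))))
2. (u (t (g)) (u (h) (t (g))))  →  (u (t (g)) (t (g)))


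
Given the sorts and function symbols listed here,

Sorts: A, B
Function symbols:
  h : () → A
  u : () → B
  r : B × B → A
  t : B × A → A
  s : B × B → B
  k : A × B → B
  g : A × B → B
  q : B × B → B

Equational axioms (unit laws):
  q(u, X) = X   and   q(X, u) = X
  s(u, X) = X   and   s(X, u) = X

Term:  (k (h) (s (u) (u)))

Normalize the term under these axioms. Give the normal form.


normal form = (k (h) (u))

1. (k (h) (s (u) (u)))  →  (k (h) (u))


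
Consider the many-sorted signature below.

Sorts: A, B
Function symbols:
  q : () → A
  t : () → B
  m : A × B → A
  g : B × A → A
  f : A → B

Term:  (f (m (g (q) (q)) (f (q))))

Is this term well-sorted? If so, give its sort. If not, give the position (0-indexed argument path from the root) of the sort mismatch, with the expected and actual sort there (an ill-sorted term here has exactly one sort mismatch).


ill-sorted at position [0, 0, 0]: expected B, got A

      (q) : A
      (q) : A
    (g (q) (q)) : ✗ arg 0 at [0, 0, 0] has sort A, expected B
      (q) : A
    (f (q)) : B


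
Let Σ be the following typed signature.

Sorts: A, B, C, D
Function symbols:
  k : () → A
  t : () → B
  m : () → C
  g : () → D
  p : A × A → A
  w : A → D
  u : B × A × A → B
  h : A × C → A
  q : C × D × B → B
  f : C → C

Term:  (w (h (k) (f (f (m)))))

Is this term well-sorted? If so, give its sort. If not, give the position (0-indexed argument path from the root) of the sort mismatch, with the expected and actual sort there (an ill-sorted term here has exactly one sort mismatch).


    (k) : A
        (m) : C
      (f (m)) : C
    (f (f (m))) : C
  (h (k) (f (f (m)))) : A
(w (h (k) (f (f (m))))) : D

well-sorted; sort = D


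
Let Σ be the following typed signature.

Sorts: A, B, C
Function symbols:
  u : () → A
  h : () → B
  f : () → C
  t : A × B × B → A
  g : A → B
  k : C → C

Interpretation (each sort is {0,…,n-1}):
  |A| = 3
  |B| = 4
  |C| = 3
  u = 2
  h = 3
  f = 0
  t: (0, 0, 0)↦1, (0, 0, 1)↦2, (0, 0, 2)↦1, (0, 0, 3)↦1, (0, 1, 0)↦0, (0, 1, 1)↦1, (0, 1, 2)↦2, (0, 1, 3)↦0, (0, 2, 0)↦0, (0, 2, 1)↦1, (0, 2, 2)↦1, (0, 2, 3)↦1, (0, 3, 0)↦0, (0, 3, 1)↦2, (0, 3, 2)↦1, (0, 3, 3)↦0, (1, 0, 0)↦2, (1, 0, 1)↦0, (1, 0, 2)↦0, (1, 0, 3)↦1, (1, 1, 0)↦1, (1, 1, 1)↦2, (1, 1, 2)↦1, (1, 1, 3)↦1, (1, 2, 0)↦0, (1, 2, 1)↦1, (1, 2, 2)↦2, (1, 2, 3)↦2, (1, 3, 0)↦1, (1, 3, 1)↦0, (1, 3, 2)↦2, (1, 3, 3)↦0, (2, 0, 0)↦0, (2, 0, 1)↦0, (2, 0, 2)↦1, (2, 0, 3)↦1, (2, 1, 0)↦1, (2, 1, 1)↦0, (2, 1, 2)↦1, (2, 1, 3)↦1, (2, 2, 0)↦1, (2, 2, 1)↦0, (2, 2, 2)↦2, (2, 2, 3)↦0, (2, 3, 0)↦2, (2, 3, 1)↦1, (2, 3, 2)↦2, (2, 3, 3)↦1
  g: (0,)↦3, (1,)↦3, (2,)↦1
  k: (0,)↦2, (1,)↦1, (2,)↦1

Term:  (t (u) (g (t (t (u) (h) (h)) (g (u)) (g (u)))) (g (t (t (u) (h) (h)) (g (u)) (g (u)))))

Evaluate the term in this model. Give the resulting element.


value = 0

  u = 2
  u = 2
  h = 3
  h = 3
  (t (u) (h) (h)) = t(2, 3, 3) = 1
  u = 2
  (g (u)) = g(2,) = 1
  u = 2
  (g (u)) = g(2,) = 1
  (t (t (u) (h) (h)) (g (u)) (g (u))) = t(1, 1, 1) = 2
  (g (t (t (u) (h) (h)) (g (u)) (g (u)))) = g(2,) = 1
  u = 2
  h = 3
  h = 3
  (t (u) (h) (h)) = t(2, 3, 3) = 1
  u = 2
  (g (u)) = g(2,) = 1
  u = 2
  (g (u)) = g(2,) = 1
  (t (t (u) (h) (h)) (g (u)) (g (u))) = t(1, 1, 1) = 2
  (g (t (t (u) (h) (h)) (g (u)) (g (u)))) = g(2,) = 1
  (t (u) (g (t (t (u) (h) (h)) (g (u)) (g (u)))) (g (t (t (u) (h) (h)) (g (u)) (g (u))))) = t(2, 1, 1) = 0


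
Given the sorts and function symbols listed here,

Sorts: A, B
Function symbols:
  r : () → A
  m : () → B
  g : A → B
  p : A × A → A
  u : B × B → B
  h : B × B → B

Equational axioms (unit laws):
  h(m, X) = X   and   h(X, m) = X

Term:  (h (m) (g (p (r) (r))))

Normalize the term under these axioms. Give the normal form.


normal form = (g (p (r) (r)))

1. (h (m) (g (p (r) (r))))  →  (g (p (r) (r)))


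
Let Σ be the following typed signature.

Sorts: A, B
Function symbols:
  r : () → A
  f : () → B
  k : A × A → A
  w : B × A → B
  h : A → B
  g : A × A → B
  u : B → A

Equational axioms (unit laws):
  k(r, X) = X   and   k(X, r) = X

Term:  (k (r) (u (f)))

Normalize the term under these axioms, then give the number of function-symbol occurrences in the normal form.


1. (k (r) (u (f)))  →  (u (f))
normal form: (u (f))

size = 2


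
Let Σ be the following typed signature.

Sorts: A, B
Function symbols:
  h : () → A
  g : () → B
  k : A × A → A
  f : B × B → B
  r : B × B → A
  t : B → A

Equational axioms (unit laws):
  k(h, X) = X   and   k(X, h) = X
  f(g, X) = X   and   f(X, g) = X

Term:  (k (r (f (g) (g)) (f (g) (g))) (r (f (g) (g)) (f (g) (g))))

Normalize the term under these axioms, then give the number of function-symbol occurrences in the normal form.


1. (k (r (f (g) (g)) (f (g) (g))) (r (f (g) (g)) (f (g) (g))))  →  (k (r (g) (f (g) (g))) (r (f (g) (g)) (f (g) (g))))
2. (k (r (g) (f (g) (g))) (r (f (g) (g)) (f (g) (g))))  →  (k (r (g) (g)) (r (f (g) (g)) (f (g) (g))))
3. (k (r (g) (g)) (r (f (g) (g)) (f (g) (g))))  →  (k (r (g) (g)) (r (g) (f (g) (g))))
4. (k (r (g) (g)) (r (g) (f (g) (g))))  →  (k (r (g) (g)) (r (g) (g)))
normal form: (k (r (g) (g)) (r (g) (g)))

size = 7


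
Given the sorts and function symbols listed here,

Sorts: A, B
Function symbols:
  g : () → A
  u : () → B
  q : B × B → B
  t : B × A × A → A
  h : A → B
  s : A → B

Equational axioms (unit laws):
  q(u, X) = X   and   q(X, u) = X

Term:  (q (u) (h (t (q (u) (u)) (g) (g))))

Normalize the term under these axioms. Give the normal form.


normal form = (h (t (u) (g) (g)))

1. (q (u) (h (t (q (u) (u)) (g) (g))))  →  (h (t (q (u) (u)) (g) (g)))
2. (h (t (q (u) (u)) (g) (g)))  →  (h (t (u) (g) (g)))


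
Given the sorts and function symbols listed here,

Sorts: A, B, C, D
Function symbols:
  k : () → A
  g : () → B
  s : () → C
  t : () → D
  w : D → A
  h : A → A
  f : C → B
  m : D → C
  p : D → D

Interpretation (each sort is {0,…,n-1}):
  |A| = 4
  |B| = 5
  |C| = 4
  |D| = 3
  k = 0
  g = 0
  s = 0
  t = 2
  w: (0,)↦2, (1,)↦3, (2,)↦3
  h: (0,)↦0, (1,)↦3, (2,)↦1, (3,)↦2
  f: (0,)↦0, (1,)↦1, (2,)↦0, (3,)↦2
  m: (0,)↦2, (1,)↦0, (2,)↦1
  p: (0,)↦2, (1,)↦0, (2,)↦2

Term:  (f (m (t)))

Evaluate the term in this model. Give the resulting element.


value = 1

  t = 2
  (m (t)) = m(2,) = 1
  (f (m (t))) = f(1,) = 1


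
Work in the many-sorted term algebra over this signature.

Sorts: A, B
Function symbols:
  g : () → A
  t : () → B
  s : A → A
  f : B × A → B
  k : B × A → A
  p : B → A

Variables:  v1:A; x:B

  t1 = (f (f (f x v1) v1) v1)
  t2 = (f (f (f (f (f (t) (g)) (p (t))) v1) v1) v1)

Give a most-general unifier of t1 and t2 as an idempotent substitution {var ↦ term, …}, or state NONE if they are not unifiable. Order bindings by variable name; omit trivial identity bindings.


{x ↦ (f (f (t) (g)) (p (t)))}


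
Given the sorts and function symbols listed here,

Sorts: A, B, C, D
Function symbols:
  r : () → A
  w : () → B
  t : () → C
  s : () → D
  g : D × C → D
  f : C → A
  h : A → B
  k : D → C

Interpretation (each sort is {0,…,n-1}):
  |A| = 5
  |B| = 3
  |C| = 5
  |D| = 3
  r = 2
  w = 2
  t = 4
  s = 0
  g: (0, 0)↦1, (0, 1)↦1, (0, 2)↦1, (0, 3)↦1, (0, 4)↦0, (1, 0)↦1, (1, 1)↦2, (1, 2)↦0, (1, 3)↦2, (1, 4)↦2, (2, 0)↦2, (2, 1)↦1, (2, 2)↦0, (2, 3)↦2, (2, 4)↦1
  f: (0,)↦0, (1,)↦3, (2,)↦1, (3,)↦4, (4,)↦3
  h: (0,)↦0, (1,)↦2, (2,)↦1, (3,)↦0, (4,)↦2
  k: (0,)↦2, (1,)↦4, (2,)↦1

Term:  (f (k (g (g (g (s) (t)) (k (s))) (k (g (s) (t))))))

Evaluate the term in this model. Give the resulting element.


  s = 0
  t = 4
  (g (s) (t)) = g(0, 4) = 0
  s = 0
  (k (s)) = k(0,) = 2
  (g (g (s) (t)) (k (s))) = g(0, 2) = 1
  s = 0
  t = 4
  (g (s) (t)) = g(0, 4) = 0
  (k (g (s) (t))) = k(0,) = 2
  (g (g (g (s) (t)) (k (s))) (k (g (s) (t)))) = g(1, 2) = 0
  (k (g (g (g (s) (t)) (k (s))) (k (g (s) (t))))) = k(0,) = 2
  (f (k (g (g (g (s) (t)) (k (s))) (k (g (s) (t)))))) = f(2,) = 1

value = 1


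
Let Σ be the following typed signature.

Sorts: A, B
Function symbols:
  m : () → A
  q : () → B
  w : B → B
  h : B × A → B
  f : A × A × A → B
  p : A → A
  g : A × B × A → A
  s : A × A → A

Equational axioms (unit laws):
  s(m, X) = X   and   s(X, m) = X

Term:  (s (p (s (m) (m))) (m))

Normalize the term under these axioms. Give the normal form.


normal form = (p (m))

1. (s (p (s (m) (m))) (m))  →  (p (s (m) (m)))
2. (p (s (m) (m)))  →  (p (m))


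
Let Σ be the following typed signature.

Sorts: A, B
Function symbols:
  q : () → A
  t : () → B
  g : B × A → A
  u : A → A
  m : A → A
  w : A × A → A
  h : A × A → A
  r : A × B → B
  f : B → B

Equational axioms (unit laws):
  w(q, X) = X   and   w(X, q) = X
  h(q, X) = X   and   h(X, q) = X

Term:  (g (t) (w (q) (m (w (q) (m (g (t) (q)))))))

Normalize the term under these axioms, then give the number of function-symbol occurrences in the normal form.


1. (g (t) (w (q) (m (w (q) (m (g (t) (q)))))))  →  (g (t) (m (w (q) (m (g (t) (q))))))
2. (g (t) (m (w (q) (m (g (t) (q))))))  →  (g (t) (m (m (g (t) (q)))))
normal form: (g (t) (m (m (g (t) (q)))))

size = 7


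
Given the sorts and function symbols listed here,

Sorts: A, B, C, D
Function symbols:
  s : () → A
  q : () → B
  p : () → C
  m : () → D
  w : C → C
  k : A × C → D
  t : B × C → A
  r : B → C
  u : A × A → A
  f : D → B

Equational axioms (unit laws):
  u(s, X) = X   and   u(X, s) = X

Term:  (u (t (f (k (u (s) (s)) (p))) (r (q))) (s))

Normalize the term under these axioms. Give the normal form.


normal form = (t (f (k (s) (p))) (r (q)))

1. (u (t (f (k (u (s) (s)) (p))) (r (q))) (s))  →  (t (f (k (u (s) (s)) (p))) (r (q)))
2. (t (f (k (u (s) (s)) (p))) (r (q)))  →  (t (f (k (s) (p))) (r (q)))


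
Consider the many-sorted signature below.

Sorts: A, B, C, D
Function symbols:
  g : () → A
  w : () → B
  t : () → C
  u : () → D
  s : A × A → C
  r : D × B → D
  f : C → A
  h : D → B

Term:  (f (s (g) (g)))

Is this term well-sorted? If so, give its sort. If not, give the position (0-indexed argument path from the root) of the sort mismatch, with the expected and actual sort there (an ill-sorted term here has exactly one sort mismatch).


well-sorted; sort = A

    (g) : A
    (g) : A
  (s (g) (g)) : C
(f (s (g) (g))) : A


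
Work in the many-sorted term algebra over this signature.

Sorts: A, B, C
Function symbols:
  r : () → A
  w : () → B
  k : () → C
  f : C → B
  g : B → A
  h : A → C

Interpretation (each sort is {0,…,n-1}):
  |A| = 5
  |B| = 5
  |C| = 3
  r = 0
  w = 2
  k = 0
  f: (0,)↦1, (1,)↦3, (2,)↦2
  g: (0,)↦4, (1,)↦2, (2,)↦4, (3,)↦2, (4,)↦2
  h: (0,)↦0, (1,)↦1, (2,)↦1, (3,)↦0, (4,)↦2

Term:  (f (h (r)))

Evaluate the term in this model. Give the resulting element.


  r = 0
  (h (r)) = h(0,) = 0
  (f (h (r))) = f(0,) = 1

value = 1


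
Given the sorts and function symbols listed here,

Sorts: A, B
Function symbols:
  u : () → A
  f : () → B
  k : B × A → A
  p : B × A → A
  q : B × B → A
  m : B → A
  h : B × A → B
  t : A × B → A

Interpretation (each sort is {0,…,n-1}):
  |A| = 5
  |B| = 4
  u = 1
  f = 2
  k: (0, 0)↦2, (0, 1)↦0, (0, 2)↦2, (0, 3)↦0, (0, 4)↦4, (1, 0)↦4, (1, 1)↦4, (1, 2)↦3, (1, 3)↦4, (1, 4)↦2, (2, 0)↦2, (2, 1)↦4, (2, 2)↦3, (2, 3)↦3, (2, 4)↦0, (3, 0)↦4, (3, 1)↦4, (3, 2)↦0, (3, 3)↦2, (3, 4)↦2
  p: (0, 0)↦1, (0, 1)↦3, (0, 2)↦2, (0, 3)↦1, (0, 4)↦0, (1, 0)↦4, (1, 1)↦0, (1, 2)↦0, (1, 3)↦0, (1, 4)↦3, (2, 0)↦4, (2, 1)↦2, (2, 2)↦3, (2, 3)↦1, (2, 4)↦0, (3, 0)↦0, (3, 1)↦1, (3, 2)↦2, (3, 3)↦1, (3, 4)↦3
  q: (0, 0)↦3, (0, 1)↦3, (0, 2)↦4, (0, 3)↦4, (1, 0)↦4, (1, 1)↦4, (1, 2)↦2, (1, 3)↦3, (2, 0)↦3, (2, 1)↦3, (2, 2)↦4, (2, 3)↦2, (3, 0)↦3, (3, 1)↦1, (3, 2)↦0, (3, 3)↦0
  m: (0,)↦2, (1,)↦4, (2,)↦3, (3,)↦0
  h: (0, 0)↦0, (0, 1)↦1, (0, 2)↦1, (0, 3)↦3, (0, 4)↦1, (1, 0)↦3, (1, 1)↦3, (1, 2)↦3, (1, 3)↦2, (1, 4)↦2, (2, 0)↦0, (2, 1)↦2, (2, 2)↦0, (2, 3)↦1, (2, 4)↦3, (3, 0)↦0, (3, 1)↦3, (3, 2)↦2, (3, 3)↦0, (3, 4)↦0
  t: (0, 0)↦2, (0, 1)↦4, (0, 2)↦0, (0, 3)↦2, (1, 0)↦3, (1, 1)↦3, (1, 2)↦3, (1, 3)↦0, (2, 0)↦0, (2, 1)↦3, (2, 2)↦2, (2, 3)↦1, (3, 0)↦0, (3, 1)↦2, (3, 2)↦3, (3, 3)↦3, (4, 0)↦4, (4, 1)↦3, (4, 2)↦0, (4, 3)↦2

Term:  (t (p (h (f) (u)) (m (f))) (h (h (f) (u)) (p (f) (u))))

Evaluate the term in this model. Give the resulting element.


  f = 2
  u = 1
  (h (f) (u)) = h(2, 1) = 2
  f = 2
  (m (f)) = m(2,) = 3
  (p (h (f) (u)) (m (f))) = p(2, 3) = 1
  f = 2
  u = 1
  (h (f) (u)) = h(2, 1) = 2
  f = 2
  u = 1
  (p (f) (u)) = p(2, 1) = 2
  (h (h (f) (u)) (p (f) (u))) = h(2, 2) = 0
  (t (p (h (f) (u)) (m (f))) (h (h (f) (u)) (p (f) (u)))) = t(1, 0) = 3

value = 3


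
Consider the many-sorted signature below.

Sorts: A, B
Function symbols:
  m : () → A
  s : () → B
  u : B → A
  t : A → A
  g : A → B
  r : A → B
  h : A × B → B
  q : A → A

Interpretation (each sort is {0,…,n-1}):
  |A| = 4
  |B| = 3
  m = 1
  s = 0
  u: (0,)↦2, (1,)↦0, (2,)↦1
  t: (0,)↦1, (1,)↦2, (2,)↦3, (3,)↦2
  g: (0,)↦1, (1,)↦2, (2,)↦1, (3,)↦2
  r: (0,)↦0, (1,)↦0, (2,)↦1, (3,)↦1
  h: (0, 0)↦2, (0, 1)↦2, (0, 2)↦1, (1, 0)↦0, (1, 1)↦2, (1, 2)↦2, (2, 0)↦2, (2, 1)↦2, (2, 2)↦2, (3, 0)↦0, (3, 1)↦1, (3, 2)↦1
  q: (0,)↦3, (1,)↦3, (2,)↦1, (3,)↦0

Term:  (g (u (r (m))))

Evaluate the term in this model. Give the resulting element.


value = 1

  m = 1
  (r (m)) = r(1,) = 0
  (u (r (m))) = u(0,) = 2
  (g (u (r (m)))) = g(2,) = 1


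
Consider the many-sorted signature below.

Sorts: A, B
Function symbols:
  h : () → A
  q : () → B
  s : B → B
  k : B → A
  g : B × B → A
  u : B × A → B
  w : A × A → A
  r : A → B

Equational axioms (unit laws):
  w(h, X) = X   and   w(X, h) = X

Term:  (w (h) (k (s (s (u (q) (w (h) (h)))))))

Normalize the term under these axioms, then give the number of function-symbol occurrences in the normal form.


1. (w (h) (k (s (s (u (q) (w (h) (h)))))))  →  (k (s (s (u (q) (w (h) (h))))))
2. (k (s (s (u (q) (w (h) (h))))))  →  (k (s (s (u (q) (h)))))
normal form: (k (s (s (u (q) (h)))))

size = 6


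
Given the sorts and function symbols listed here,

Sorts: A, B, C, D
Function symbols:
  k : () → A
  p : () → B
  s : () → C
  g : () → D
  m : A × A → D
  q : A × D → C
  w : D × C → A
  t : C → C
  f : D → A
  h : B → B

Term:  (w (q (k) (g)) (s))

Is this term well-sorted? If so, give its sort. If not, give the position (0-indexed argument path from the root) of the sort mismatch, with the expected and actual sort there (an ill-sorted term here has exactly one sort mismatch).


    (k) : A
    (g) : D
  (q (k) (g)) : C
  (s) : C
(w (q (k) (g)) (s)) : ✗ arg 0 at [0] has sort C, expected D

ill-sorted at position [0]: expected D, got C


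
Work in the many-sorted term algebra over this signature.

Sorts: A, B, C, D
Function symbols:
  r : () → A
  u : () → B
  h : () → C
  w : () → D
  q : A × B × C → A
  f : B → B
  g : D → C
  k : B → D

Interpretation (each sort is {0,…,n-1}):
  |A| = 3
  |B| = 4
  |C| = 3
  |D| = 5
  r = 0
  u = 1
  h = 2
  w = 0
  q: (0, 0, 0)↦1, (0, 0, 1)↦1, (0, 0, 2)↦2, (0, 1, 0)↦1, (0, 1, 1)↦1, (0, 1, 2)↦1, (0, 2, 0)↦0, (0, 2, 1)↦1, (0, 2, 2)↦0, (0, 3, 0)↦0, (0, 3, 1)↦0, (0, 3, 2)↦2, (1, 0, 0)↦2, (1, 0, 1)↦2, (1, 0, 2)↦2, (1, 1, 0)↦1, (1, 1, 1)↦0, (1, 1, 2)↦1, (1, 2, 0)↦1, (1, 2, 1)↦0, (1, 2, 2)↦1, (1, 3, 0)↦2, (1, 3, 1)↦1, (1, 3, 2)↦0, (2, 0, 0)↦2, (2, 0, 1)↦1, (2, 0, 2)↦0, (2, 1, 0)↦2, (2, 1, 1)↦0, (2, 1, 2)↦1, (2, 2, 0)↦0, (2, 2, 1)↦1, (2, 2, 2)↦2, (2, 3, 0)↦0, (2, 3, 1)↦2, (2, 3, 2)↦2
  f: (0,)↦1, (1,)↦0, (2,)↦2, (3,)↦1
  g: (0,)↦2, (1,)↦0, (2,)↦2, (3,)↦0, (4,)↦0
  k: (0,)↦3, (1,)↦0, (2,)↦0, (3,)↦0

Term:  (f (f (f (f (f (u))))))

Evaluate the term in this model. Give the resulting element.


  u = 1
  (f (u)) = f(1,) = 0
  (f (f (u))) = f(0,) = 1
  (f (f (f (u)))) = f(1,) = 0
  (f (f (f (f (u))))) = f(0,) = 1
  (f (f (f (f (f (u)))))) = f(1,) = 0

value = 0


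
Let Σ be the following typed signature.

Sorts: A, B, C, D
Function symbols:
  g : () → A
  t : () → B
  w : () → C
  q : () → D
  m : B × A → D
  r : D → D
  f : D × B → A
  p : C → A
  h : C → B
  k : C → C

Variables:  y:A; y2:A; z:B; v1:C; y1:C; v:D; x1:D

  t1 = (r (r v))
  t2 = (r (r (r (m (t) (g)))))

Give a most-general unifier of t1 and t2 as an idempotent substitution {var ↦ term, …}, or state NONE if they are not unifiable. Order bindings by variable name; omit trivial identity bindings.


{v ↦ (r (m (t) (g)))}


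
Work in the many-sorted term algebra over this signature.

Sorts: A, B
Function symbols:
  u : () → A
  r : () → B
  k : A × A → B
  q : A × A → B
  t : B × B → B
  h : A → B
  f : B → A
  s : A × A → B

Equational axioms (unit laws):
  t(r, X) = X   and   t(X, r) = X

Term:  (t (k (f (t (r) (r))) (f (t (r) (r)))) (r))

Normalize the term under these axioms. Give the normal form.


normal form = (k (f (r)) (f (r)))

1. (t (k (f (t (r) (r))) (f (t (r) (r)))) (r))  →  (k (f (t (r) (r))) (f (t (r) (r))))
2. (k (f (t (r) (r))) (f (t (r) (r))))  →  (k (f (r)) (f (t (r) (r))))
3. (k (f (r)) (f (t (r) (r))))  →  (k (f (r)) (f (r)))


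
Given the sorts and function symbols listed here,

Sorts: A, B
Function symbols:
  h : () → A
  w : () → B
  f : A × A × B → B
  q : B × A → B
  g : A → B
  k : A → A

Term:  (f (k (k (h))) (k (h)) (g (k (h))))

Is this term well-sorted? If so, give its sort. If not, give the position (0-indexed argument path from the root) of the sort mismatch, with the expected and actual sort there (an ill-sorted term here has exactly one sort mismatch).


well-sorted; sort = B

      (h) : A
    (k (h)) : A
  (k (k (h))) : A
    (h) : A
  (k (h)) : A
      (h) : A
    (k (h)) : A
  (g (k (h))) : B
(f (k (k (h))) (k (h)) (g (k (h)))) : B


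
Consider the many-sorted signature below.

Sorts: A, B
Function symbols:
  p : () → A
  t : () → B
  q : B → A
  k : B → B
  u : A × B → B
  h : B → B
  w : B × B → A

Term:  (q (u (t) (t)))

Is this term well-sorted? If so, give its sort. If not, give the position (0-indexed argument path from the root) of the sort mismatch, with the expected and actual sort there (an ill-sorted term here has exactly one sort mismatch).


    (t) : B
    (t) : B
  (u (t) (t)) : ✗ arg 0 at [0, 0] has sort B, expected A

ill-sorted at position [0, 0]: expected A, got B


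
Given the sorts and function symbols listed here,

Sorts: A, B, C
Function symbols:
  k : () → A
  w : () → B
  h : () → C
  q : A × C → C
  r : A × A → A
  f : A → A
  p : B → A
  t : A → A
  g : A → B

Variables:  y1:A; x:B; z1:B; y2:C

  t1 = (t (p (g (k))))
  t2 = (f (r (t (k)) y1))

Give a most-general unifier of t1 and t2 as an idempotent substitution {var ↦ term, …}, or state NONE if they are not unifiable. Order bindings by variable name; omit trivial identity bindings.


head clash or occurs-check failure — not unifiable

NONE (not unifiable)


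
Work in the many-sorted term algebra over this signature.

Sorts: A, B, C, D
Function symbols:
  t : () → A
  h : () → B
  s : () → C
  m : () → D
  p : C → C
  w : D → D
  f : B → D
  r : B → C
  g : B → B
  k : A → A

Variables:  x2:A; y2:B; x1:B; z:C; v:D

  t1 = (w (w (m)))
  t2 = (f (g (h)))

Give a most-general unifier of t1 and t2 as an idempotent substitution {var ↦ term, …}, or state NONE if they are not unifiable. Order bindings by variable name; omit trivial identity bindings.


NONE (not unifiable)

head clash or occurs-check failure — not unifiable


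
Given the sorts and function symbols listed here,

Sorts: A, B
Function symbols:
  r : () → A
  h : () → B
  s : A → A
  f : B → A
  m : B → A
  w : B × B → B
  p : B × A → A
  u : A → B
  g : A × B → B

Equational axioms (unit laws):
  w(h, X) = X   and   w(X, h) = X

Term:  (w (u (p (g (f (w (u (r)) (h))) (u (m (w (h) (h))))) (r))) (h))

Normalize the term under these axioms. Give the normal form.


normal form = (u (p (g (f (u (r))) (u (m (h)))) (r)))

1. (w (u (p (g (f (w (u (r)) (h))) (u (m (w (h) (h))))) (r))) (h))  →  (u (p (g (f (w (u (r)) (h))) (u (m (w (h) (h))))) (r)))
2. (u (p (g (f (w (u (r)) (h))) (u (m (w (h) (h))))) (r)))  →  (u (p (g (f (u (r))) (u (m (w (h) (h))))) (r)))
3. (u (p (g (f (u (r))) (u (m (w (h) (h))))) (r)))  →  (u (p (g (f (u (r))) (u (m (h)))) (r)))


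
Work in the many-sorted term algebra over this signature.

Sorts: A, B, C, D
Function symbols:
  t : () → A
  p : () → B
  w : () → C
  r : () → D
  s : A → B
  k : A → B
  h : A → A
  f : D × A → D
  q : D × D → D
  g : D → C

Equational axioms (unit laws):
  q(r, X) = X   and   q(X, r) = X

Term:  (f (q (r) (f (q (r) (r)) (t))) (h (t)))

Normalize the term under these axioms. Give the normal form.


normal form = (f (f (r) (t)) (h (t)))

1. (f (q (r) (f (q (r) (r)) (t))) (h (t)))  →  (f (f (q (r) (r)) (t)) (h (t)))
2. (f (f (q (r) (r)) (t)) (h (t)))  →  (f (f (r) (t)) (h (t)))


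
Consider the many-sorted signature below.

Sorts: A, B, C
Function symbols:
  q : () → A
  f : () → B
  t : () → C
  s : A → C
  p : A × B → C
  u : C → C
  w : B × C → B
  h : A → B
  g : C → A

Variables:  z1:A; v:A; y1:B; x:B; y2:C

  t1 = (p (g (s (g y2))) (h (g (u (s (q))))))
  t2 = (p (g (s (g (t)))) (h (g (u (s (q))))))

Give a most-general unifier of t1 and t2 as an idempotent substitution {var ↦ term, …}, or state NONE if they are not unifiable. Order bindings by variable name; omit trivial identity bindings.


{y2 ↦ (t)}


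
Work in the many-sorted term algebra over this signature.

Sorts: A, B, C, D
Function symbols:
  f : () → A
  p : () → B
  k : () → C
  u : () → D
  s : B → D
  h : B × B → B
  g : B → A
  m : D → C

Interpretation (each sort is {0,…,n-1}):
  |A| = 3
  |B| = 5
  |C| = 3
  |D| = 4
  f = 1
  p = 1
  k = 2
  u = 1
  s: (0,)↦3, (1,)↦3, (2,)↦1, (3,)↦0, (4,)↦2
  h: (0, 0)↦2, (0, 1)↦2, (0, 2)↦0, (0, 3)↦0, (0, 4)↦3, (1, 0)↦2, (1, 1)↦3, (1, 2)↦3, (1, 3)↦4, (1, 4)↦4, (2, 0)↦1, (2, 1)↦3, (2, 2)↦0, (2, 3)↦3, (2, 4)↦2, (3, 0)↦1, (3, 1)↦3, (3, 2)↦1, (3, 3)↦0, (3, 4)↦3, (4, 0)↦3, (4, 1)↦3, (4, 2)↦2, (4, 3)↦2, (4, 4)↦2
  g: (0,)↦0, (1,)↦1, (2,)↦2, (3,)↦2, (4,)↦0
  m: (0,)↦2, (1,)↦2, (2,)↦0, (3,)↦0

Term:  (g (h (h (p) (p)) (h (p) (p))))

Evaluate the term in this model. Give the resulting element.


value = 0

  p = 1
  p = 1
  (h (p) (p)) = h(1, 1) = 3
  p = 1
  p = 1
  (h (p) (p)) = h(1, 1) = 3
  (h (h (p) (p)) (h (p) (p))) = h(3, 3) = 0
  (g (h (h (p) (p)) (h (p) (p)))) = g(0,) = 0


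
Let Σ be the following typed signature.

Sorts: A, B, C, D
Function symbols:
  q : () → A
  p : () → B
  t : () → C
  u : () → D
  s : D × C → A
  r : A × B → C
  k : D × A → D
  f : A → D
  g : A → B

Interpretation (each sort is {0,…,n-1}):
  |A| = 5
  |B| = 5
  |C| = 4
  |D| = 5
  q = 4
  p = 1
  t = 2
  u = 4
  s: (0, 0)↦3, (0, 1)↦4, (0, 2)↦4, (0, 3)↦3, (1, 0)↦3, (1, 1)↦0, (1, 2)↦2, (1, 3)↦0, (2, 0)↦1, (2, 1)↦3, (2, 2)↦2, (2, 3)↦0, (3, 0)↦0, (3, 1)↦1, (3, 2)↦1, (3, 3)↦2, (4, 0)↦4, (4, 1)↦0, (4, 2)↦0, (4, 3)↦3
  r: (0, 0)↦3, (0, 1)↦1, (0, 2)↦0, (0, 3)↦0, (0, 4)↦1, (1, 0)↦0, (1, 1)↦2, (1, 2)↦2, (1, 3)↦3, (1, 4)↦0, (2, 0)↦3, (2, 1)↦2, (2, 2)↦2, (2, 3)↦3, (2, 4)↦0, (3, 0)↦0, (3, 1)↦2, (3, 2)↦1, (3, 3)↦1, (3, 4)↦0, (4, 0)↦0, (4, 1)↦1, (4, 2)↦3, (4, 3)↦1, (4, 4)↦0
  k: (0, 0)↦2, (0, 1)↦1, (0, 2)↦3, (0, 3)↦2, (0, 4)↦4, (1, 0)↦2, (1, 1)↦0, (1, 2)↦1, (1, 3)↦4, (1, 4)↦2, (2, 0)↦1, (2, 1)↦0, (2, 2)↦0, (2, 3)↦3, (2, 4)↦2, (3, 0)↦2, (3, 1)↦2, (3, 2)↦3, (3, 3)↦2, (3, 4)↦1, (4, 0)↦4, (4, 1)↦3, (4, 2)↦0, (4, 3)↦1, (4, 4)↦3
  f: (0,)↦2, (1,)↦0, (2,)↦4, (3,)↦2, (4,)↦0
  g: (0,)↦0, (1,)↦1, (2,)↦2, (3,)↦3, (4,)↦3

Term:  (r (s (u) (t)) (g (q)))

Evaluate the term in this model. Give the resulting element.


value = 0

  u = 4
  t = 2
  (s (u) (t)) = s(4, 2) = 0
  q = 4
  (g (q)) = g(4,) = 3
  (r (s (u) (t)) (g (q))) = r(0, 3) = 0


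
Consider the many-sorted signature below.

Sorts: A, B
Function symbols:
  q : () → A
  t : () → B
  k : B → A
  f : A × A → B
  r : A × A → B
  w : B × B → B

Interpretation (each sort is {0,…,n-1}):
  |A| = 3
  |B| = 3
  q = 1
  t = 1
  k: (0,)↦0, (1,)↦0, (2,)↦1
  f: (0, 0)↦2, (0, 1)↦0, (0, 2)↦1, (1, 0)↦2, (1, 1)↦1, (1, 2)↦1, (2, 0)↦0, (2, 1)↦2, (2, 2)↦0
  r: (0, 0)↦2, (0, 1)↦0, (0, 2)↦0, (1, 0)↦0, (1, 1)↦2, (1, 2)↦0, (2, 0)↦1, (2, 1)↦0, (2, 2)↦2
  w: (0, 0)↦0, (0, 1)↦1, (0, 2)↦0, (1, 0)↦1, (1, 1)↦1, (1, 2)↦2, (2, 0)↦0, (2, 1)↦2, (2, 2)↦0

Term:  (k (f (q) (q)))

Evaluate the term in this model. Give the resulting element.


  q = 1
  q = 1
  (f (q) (q)) = f(1, 1) = 1
  (k (f (q) (q))) = k(1,) = 0

value = 0


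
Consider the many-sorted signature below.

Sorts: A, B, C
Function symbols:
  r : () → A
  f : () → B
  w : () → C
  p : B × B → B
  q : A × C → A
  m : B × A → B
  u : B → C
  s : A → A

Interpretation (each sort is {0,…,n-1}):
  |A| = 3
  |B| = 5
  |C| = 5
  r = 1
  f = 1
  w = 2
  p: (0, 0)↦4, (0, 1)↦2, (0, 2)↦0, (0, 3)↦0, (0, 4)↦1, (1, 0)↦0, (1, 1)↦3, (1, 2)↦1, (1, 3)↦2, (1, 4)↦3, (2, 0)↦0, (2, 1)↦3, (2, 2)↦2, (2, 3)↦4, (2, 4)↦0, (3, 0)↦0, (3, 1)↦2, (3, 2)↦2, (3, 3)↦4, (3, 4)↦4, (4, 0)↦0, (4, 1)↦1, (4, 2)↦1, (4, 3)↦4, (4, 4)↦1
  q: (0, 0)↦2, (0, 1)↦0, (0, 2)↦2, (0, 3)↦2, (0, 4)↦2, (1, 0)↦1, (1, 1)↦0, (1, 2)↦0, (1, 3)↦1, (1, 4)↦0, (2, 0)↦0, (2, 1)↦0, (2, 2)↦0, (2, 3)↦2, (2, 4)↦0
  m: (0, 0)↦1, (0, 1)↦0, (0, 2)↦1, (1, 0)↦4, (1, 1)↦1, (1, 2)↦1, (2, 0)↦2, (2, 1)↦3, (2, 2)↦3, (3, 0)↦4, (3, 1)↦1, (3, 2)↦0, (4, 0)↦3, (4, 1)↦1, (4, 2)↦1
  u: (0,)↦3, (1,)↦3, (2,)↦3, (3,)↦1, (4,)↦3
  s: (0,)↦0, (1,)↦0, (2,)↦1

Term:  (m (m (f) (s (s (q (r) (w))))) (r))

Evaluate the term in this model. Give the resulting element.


value = 1

  f = 1
  r = 1
  w = 2
  (q (r) (w)) = q(1, 2) = 0
  (s (q (r) (w))) = s(0,) = 0
  (s (s (q (r) (w)))) = s(0,) = 0
  (m (f) (s (s (q (r) (w))))) = m(1, 0) = 4
  r = 1
  (m (m (f) (s (s (q (r) (w))))) (r)) = m(4, 1) = 1
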